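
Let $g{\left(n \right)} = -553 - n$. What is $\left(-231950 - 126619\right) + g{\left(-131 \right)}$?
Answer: $-358991$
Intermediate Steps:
$\left(-231950 - 126619\right) + g{\left(-131 \right)} = \left(-231950 - 126619\right) - 422 = -358569 + \left(-553 + 131\right) = -358569 - 422 = -358991$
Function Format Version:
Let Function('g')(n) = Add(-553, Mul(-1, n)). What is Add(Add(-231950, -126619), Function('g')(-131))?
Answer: -358991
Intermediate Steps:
Add(Add(-231950, -126619), Function('g')(-131)) = Add(Add(-231950, -126619), Add(-553, Mul(-1, -131))) = Add(-358569, Add(-553, 131)) = Add(-358569, -422) = -358991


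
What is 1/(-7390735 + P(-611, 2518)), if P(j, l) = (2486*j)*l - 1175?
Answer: -1/3832097938 ≈ -2.6095e-10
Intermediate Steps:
P(j, l) = -1175 + 2486*j*l (P(j, l) = 2486*j*l - 1175 = -1175 + 2486*j*l)
1/(-7390735 + P(-611, 2518)) = 1/(-7390735 + (-1175 + 2486*(-611)*2518)) = 1/(-7390735 + (-1175 - 3824706028)) = 1/(-7390735 - 3824707203) = 1/(-3832097938) = -1/3832097938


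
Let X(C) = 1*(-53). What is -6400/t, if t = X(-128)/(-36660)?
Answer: -234624000/53 ≈ -4.4269e+6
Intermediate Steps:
X(C) = -53
t = 53/36660 (t = -53/(-36660) = -53*(-1/36660) = 53/36660 ≈ 0.0014457)
-6400/t = -6400/53/36660 = -6400*36660/53 = -234624000/53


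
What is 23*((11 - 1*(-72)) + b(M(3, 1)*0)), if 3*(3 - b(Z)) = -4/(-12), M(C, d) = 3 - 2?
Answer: 17779/9 ≈ 1975.4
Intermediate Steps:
M(C, d) = 1
b(Z) = 26/9 (b(Z) = 3 - (-4)/(3*(-12)) = 3 - (-4)*(-1)/(3*12) = 3 - 1/3*1/3 = 3 - 1/9 = 26/9)
23*((11 - 1*(-72)) + b(M(3, 1)*0)) = 23*((11 - 1*(-72)) + 26/9) = 23*((11 + 72) + 26/9) = 23*(83 + 26/9) = 23*(773/9) = 17779/9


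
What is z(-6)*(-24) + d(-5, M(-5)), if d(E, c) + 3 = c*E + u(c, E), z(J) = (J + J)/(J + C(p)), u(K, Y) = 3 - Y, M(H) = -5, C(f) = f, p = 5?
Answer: -258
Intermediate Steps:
z(J) = 2*J/(5 + J) (z(J) = (J + J)/(J + 5) = (2*J)/(5 + J) = 2*J/(5 + J))
d(E, c) = -E + E*c (d(E, c) = -3 + (c*E + (3 - E)) = -3 + (E*c + (3 - E)) = -3 + (3 - E + E*c) = -E + E*c)
z(-6)*(-24) + d(-5, M(-5)) = (2*(-6)/(5 - 6))*(-24) - 5*(-1 - 5) = (2*(-6)/(-1))*(-24) - 5*(-6) = (2*(-6)*(-1))*(-24) + 30 = 12*(-24) + 30 = -288 + 30 = -258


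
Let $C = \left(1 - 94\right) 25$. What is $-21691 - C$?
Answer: $-19366$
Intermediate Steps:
$C = -2325$ ($C = \left(-93\right) 25 = -2325$)
$-21691 - C = -21691 - -2325 = -21691 + 2325 = -19366$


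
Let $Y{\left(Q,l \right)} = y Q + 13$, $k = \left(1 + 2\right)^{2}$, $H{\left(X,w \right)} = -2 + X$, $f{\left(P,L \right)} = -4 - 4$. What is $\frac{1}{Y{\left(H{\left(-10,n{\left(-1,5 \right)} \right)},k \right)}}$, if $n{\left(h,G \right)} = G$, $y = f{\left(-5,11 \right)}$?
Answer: $\frac{1}{109} \approx 0.0091743$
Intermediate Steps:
$f{\left(P,L \right)} = -8$
$y = -8$
$k = 9$ ($k = 3^{2} = 9$)
$Y{\left(Q,l \right)} = 13 - 8 Q$ ($Y{\left(Q,l \right)} = - 8 Q + 13 = 13 - 8 Q$)
$\frac{1}{Y{\left(H{\left(-10,n{\left(-1,5 \right)} \right)},k \right)}} = \frac{1}{13 - 8 \left(-2 - 10\right)} = \frac{1}{13 - -96} = \frac{1}{13 + 96} = \frac{1}{109}$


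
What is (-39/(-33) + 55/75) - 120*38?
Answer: -752084/165 ≈ -4558.1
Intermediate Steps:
(-39/(-33) + 55/75) - 120*38 = (-39*(-1/33) + 55*(1/75)) - 4560 = (13/11 + 11/15) - 4560 = 316/165 - 4560 = -752084/165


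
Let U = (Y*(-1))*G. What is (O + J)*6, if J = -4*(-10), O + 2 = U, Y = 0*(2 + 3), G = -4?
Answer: 228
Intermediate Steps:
Y = 0 (Y = 0*5 = 0)
U = 0 (U = (0*(-1))*(-4) = 0*(-4) = 0)
O = -2 (O = -2 + 0 = -2)
J = 40
(O + J)*6 = (-2 + 40)*6 = 38*6 = 228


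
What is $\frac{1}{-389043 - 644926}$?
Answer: $- \frac{1}{1033969} \approx -9.6715 \cdot 10^{-7}$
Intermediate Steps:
$\frac{1}{-389043 - 644926} = \frac{1}{-1033969} = - \frac{1}{1033969}$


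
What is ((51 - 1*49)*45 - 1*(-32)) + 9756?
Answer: 9878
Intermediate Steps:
((51 - 1*49)*45 - 1*(-32)) + 9756 = ((51 - 49)*45 + 32) + 9756 = (2*45 + 32) + 9756 = (90 + 32) + 9756 = 122 + 9756 = 9878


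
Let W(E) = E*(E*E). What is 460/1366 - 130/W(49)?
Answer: 26970480/80354267 ≈ 0.33564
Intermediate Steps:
W(E) = E³ (W(E) = E*E² = E³)
460/1366 - 130/W(49) = 460/1366 - 130/(49³) = 460*(1/1366) - 130/117649 = 230/683 - 130*1/117649 = 230/683 - 130/117649 = 26970480/80354267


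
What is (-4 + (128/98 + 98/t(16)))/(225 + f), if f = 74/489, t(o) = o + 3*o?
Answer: -891447/172635232 ≈ -0.0051638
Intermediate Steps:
t(o) = 4*o
f = 74/489 (f = 74*(1/489) = 74/489 ≈ 0.15133)
(-4 + (128/98 + 98/t(16)))/(225 + f) = (-4 + (128/98 + 98/((4*16))))/(225 + 74/489) = (-4 + (128*(1/98) + 98/64))/(110099/489) = (-4 + (64/49 + 98*(1/64)))*(489/110099) = (-4 + (64/49 + 49/32))*(489/110099) = (-4 + 4449/1568)*(489/110099) = -1823/1568*489/110099 = -891447/172635232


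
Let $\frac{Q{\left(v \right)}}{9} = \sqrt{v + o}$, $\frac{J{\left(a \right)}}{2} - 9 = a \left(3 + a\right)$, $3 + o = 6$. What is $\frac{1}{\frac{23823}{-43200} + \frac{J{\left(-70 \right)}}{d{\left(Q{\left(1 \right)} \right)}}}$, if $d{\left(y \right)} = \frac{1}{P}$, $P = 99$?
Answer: $\frac{4800}{4465926953} \approx 1.0748 \cdot 10^{-6}$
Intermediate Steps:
$o = 3$ ($o = -3 + 6 = 3$)
$J{\left(a \right)} = 18 + 2 a \left(3 + a\right)$
$Q{\left(v \right)} = 9 \sqrt{3 + v}$ ($Q{\left(v \right)} = 9 \sqrt{v + 3} = 9 \sqrt{3 + v}$)
$d{\left(y \right)} = \frac{1}{99}$
$\frac{1}{\frac{23823}{-43200} + \frac{J{\left(-70 \right)}}{d{\left(Q{\left(1 \right)} \right)}}} = \frac{1}{\frac{23823}{-43200} + \left(18 + 2 \left(-70\right)^{2} + 6 \left(-70\right)\right) \frac{1}{\frac{1}{99}}} = \frac{1}{23823 \left(- \frac{1}{43200}\right) + \left(18 + 2 \cdot 4900 - 420\right) 99} = \frac{1}{- \frac{2647}{4800} + \left(18 + 9800 - 420\right) 99} = \frac{1}{- \frac{2647}{4800} + 9398 \cdot 99} = \frac{1}{- \frac{2647}{4800} + 930402} = \frac{1}{\frac{4465926953}{4800}} = \frac{4800}{4465926953}$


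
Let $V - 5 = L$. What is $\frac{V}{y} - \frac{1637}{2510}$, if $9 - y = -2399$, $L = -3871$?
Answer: $- \frac{3411389}{1511020} \approx -2.2577$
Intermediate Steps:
$V = -3866$ ($V = 5 - 3871 = -3866$)
$y = 2408$ ($y = 9 - -2399 = 9 + 2399 = 2408$)
$\frac{V}{y} - \frac{1637}{2510} = - \frac{3866}{2408} - \frac{1637}{2510} = \left(-3866\right) \frac{1}{2408} - \frac{1637}{2510} = - \frac{1933}{1204} - \frac{1637}{2510} = - \frac{3411389}{1511020}$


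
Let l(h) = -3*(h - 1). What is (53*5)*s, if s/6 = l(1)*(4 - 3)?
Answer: 0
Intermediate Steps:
l(h) = 3 - 3*h (l(h) = -3*(-1 + h) = 3 - 3*h)
s = 0 (s = 6*((3 - 3*1)*(4 - 3)) = 6*((3 - 3)*1) = 6*(0*1) = 6*0 = 0)
(53*5)*s = (53*5)*0 = 265*0 = 0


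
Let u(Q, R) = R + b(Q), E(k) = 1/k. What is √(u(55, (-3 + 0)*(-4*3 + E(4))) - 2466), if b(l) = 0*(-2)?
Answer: I*√9723/2 ≈ 49.303*I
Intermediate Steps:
b(l) = 0
u(Q, R) = R (u(Q, R) = R + 0 = R)
√(u(55, (-3 + 0)*(-4*3 + E(4))) - 2466) = √((-3 + 0)*(-4*3 + 1/4) - 2466) = √(-3*(-12 + ¼) - 2466) = √(-3*(-47/4) - 2466) = √(141/4 - 2466) = √(-9723/4) = I*√9723/2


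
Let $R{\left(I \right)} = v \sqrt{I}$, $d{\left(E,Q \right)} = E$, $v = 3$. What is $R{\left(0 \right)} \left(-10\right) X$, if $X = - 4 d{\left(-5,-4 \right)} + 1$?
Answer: $0$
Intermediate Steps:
$R{\left(I \right)} = 3 \sqrt{I}$
$X = 21$ ($X = \left(-4\right) \left(-5\right) + 1 = 20 + 1 = 21$)
$R{\left(0 \right)} \left(-10\right) X = 3 \sqrt{0} \left(-10\right) 21 = 3 \cdot 0 \left(-10\right) 21 = 0 \left(-10\right) 21 = 0 \cdot 21 = 0$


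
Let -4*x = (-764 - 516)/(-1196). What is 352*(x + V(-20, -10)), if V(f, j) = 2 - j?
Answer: 1234816/299 ≈ 4129.8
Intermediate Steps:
x = -80/299 (x = -(-764 - 516)/(4*(-1196)) = -(-320)*(-1)/1196 = -¼*320/299 = -80/299 ≈ -0.26756)
352*(x + V(-20, -10)) = 352*(-80/299 + (2 - 1*(-10))) = 352*(-80/299 + (2 + 10)) = 352*(-80/299 + 12) = 352*(3508/299) = 1234816/299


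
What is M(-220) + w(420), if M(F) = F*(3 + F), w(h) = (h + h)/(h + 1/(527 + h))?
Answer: 18988950820/397741 ≈ 47742.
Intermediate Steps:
w(h) = 2*h/(h + 1/(527 + h)) (w(h) = (2*h)/(h + 1/(527 + h)) = 2*h/(h + 1/(527 + h)))
M(-220) + w(420) = -220*(3 - 220) + 2*420*(527 + 420)/(1 + 420² + 527*420) = -220*(-217) + 2*420*947/(1 + 176400 + 221340) = 47740 + 2*420*947/397741 = 47740 + 2*420*(1/397741)*947 = 47740 + 795480/397741 = 18988950820/397741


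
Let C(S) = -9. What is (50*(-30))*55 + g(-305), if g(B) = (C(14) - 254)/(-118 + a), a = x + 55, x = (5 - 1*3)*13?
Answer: -3052237/37 ≈ -82493.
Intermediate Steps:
x = 26 (x = (5 - 3)*13 = 2*13 = 26)
a = 81 (a = 26 + 55 = 81)
g(B) = 263/37 (g(B) = (-9 - 254)/(-118 + 81) = -263/(-37) = -263*(-1/37) = 263/37)
(50*(-30))*55 + g(-305) = (50*(-30))*55 + 263/37 = -1500*55 + 263/37 = -82500 + 263/37 = -3052237/37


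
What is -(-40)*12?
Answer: 480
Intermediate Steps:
-(-40)*12 = -8*(-60) = 480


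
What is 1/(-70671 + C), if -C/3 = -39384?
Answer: 1/47481 ≈ 2.1061e-5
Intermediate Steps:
C = 118152 (C = -3*(-39384) = 118152)
1/(-70671 + C) = 1/(-70671 + 118152) = 1/47481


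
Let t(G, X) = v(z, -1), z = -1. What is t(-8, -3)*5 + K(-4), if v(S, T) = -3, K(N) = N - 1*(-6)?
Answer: -13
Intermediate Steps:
K(N) = 6 + N (K(N) = N + 6 = 6 + N)
t(G, X) = -3
t(-8, -3)*5 + K(-4) = -3*5 + (6 - 4) = -15 + 2 = -13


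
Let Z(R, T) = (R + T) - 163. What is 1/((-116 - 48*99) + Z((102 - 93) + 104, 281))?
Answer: -1/4637 ≈ -0.00021566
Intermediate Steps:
Z(R, T) = -163 + R + T
1/((-116 - 48*99) + Z((102 - 93) + 104, 281)) = 1/((-116 - 48*99) + (-163 + ((102 - 93) + 104) + 281)) = 1/((-116 - 4752) + (-163 + (9 + 104) + 281)) = 1/(-4868 + (-163 + 113 + 281)) = 1/(-4868 + 231) = 1/(-4637) = -1/4637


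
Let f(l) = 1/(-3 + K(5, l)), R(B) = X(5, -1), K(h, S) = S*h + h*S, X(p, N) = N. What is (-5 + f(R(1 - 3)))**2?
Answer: 4356/169 ≈ 25.775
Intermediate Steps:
K(h, S) = 2*S*h (K(h, S) = S*h + S*h = 2*S*h)
R(B) = -1
f(l) = 1/(-3 + 10*l) (f(l) = 1/(-3 + 2*l*5) = 1/(-3 + 10*l))
(-5 + f(R(1 - 3)))**2 = (-5 + 1/(-3 + 10*(-1)))**2 = (-5 + 1/(-3 - 10))**2 = (-5 + 1/(-13))**2 = (-5 - 1/13)**2 = (-66/13)**2 = 4356/169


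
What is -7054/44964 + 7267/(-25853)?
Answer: -254560225/581227146 ≈ -0.43797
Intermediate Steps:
-7054/44964 + 7267/(-25853) = -7054*1/44964 + 7267*(-1/25853) = -3527/22482 - 7267/25853 = -254560225/581227146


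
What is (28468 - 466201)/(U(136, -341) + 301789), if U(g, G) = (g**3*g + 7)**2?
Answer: -437733/117033794140994318 ≈ -3.7402e-12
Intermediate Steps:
U(g, G) = (7 + g**4)**2 (U(g, G) = (g**4 + 7)**2 = (7 + g**4)**2)
(28468 - 466201)/(U(136, -341) + 301789) = (28468 - 466201)/((7 + 136**4)**2 + 301789) = -437733/((7 + 342102016)**2 + 301789) = -437733/(342102023**2 + 301789) = -437733/(117033794140692529 + 301789) = -437733/117033794140994318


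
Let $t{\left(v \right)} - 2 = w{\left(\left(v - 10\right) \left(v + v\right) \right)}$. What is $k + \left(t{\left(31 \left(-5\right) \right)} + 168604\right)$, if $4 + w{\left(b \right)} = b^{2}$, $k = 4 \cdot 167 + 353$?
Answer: $2616492123$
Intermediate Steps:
$k = 1021$ ($k = 668 + 353 = 1021$)
$w{\left(b \right)} = -4 + b^{2}$
$t{\left(v \right)} = -2 + 4 v^{2} \left(-10 + v\right)^{2}$ ($t{\left(v \right)} = 2 + \left(-4 + \left(\left(v - 10\right) \left(v + v\right)\right)^{2}\right) = 2 + \left(-4 + \left(\left(-10 + v\right) 2 v\right)^{2}\right) = 2 + \left(-4 + \left(2 v \left(-10 + v\right)\right)^{2}\right) = 2 + \left(-4 + 4 v^{2} \left(-10 + v\right)^{2}\right) = -2 + 4 v^{2} \left(-10 + v\right)^{2}$)
$k + \left(t{\left(31 \left(-5\right) \right)} + 168604\right) = 1021 - \left(-168602 - 4 \left(31 \left(-5\right)\right)^{2} \left(-10 + 31 \left(-5\right)\right)^{2}\right) = 1021 - \left(-168602 - 4 \left(-155\right)^{2} \left(-10 - 155\right)^{2}\right) = 1021 + \left(\left(-2 + 4 \cdot 24025 \left(-165\right)^{2}\right) + 168604\right) = 1021 + \left(\left(-2 + 4 \cdot 24025 \cdot 27225\right) + 168604\right) = 1021 + \left(\left(-2 + 2616322500\right) + 168604\right) = 1021 + \left(2616322498 + 168604\right) = 1021 + 2616491102 = 2616492123$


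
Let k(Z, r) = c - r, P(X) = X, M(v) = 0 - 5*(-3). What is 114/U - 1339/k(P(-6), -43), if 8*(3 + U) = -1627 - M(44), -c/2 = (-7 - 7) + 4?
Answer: -163445/7497 ≈ -21.801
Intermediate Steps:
M(v) = 15 (M(v) = 0 + 15 = 15)
c = 20 (c = -2*((-7 - 7) + 4) = -2*(-14 + 4) = -2*(-10) = 20)
k(Z, r) = 20 - r
U = -833/4 (U = -3 + (-1627 - 1*15)/8 = -3 + (-1627 - 15)/8 = -3 + (⅛)*(-1642) = -3 - 821/4 = -833/4 ≈ -208.25)
114/U - 1339/k(P(-6), -43) = 114/(-833/4) - 1339/(20 - 1*(-43)) = 114*(-4/833) - 1339/(20 + 43) = -456/833 - 1339/63 = -163445/7497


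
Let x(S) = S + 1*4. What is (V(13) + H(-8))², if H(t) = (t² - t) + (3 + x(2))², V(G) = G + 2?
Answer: 28224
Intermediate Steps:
V(G) = 2 + G
x(S) = 4 + S (x(S) = S + 4 = 4 + S)
H(t) = 81 + t² - t (H(t) = (t² - t) + (3 + (4 + 2))² = (t² - t) + (3 + 6)² = (t² - t) + 9² = (t² - t) + 81 = 81 + t² - t)
(V(13) + H(-8))² = ((2 + 13) + (81 + (-8)² - 1*(-8)))² = (15 + (81 + 64 + 8))² = (15 + 153)² = 168² = 28224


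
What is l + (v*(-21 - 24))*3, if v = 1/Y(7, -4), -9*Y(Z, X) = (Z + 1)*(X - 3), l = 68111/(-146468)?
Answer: -6491887/292936 ≈ -22.161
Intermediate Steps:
l = -68111/146468 (l = 68111*(-1/146468) = -68111/146468 ≈ -0.46502)
Y(Z, X) = -(1 + Z)*(-3 + X)/9 (Y(Z, X) = -(Z + 1)*(X - 3)/9 = -(1 + Z)*(-3 + X)/9)
v = 9/56 (v = 1/(⅓ - ⅑*(-4) + (⅓)*7 - ⅑*(-4)*7) = 1/(⅓ + 4/9 + 7/3 + 28/9) = 1/(56/9) = 9/56 ≈ 0.16071)
l + (v*(-21 - 24))*3 = -68111/146468 + (9*(-21 - 24)/56)*3 = -68111/146468 + ((9/56)*(-45))*3 = -68111/146468 - 405/56*3 = -68111/146468 - 1215/56 = -6491887/292936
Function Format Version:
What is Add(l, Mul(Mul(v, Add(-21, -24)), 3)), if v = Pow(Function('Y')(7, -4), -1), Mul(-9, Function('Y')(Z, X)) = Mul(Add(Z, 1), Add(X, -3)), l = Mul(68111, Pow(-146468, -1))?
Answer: Rational(-6491887, 292936) ≈ -22.161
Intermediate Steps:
l = Rational(-68111, 146468) (l = Mul(68111, Rational(-1, 146468)) = Rational(-68111, 146468) ≈ -0.46502)
Function('Y')(Z, X) = Mul(Rational(-1, 9), Add(1, Z), Add(-3, X)) (Function('Y')(Z, X) = Mul(Rational(-1, 9), Mul(Add(Z, 1), Add(X, -3))) = Mul(Rational(-1, 9), Mul(Add(1, Z), Add(-3, X))) = Mul(Rational(-1, 9), Add(1, Z), Add(-3, X)))
v = Rational(9, 56) (v = Pow(Add(Rational(1, 3), Mul(Rational(-1, 9), -4), Mul(Rational(1, 3), 7), Mul(Rational(-1, 9), -4, 7)), -1) = Pow(Add(Rational(1, 3), Rational(4, 9), Rational(7, 3), Rational(28, 9)), -1) = Pow(Rational(56, 9), -1) = Rational(9, 56) ≈ 0.16071)
Add(l, Mul(Mul(v, Add(-21, -24)), 3)) = Add(Rational(-68111, 146468), Mul(Mul(Rational(9, 56), Add(-21, -24)), 3)) = Add(Rational(-68111, 146468), Mul(Mul(Rational(9, 56), -45), 3)) = Add(Rational(-68111, 146468), Mul(Rational(-405, 56), 3)) = Add(Rational(-68111, 146468), Rational(-1215, 56)) = Rational(-6491887, 292936)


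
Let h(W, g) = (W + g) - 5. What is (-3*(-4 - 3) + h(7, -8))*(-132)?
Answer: -1980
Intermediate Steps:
h(W, g) = -5 + W + g
(-3*(-4 - 3) + h(7, -8))*(-132) = (-3*(-4 - 3) + (-5 + 7 - 8))*(-132) = (-3*(-7) - 6)*(-132) = (21 - 6)*(-132) = 15*(-132) = -1980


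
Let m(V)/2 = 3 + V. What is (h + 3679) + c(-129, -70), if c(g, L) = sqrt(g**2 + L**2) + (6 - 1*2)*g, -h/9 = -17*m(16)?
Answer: 8977 + sqrt(21541) ≈ 9123.8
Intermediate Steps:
m(V) = 6 + 2*V (m(V) = 2*(3 + V) = 6 + 2*V)
h = 5814 (h = -(-153)*(6 + 2*16) = -(-153)*(6 + 32) = -(-153)*38 = -9*(-646) = 5814)
c(g, L) = sqrt(L**2 + g**2) + 4*g (c(g, L) = sqrt(L**2 + g**2) + (6 - 2)*g = sqrt(L**2 + g**2) + 4*g)
(h + 3679) + c(-129, -70) = (5814 + 3679) + (sqrt((-70)**2 + (-129)**2) + 4*(-129)) = 9493 + (sqrt(4900 + 16641) - 516) = 9493 + (sqrt(21541) - 516) = 9493 + (-516 + sqrt(21541)) = 8977 + sqrt(21541)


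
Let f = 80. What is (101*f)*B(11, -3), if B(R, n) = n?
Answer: -24240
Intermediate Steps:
(101*f)*B(11, -3) = (101*80)*(-3) = 8080*(-3) = -24240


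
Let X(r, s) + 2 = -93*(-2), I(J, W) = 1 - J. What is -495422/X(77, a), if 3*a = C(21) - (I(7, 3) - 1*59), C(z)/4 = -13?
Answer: -247711/92 ≈ -2692.5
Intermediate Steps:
C(z) = -52 (C(z) = 4*(-13) = -52)
a = 13/3 (a = (-52 - ((1 - 1*7) - 1*59))/3 = (-52 - ((1 - 7) - 59))/3 = (-52 - (-6 - 59))/3 = (-52 - 1*(-65))/3 = (-52 + 65)/3 = (⅓)*13 = 13/3 ≈ 4.3333)
X(r, s) = 184 (X(r, s) = -2 - 93*(-2) = -2 + 186 = 184)
-495422/X(77, a) = -495422/184 = -495422*1/184 = -247711/92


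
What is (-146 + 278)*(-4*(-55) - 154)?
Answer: 8712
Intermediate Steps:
(-146 + 278)*(-4*(-55) - 154) = 132*(220 - 154) = 132*66 = 8712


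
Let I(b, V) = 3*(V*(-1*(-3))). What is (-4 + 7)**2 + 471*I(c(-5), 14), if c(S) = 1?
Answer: 59355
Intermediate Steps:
I(b, V) = 9*V (I(b, V) = 3*(V*3) = 3*(3*V) = 9*V)
(-4 + 7)**2 + 471*I(c(-5), 14) = (-4 + 7)**2 + 471*(9*14) = 3**2 + 471*126 = 9 + 59346 = 59355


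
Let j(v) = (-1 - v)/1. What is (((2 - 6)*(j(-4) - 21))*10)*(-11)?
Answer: -7920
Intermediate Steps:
j(v) = -1 - v (j(v) = (-1 - v)*1 = -1 - v)
(((2 - 6)*(j(-4) - 21))*10)*(-11) = (((2 - 6)*((-1 - 1*(-4)) - 21))*10)*(-11) = (-4*((-1 + 4) - 21)*10)*(-11) = (-4*(3 - 21)*10)*(-11) = (-4*(-18)*10)*(-11) = (72*10)*(-11) = 720*(-11) = -7920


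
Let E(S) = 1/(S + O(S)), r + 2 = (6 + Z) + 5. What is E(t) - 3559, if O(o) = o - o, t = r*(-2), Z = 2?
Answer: -78299/22 ≈ -3559.0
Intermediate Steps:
r = 11 (r = -2 + ((6 + 2) + 5) = -2 + (8 + 5) = -2 + 13 = 11)
t = -22 (t = 11*(-2) = -22)
O(o) = 0
E(S) = 1/S (E(S) = 1/(S + 0) = 1/S)
E(t) - 3559 = 1/(-22) - 3559 = -1/22 - 3559 = -78299/22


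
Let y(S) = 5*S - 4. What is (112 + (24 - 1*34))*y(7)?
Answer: 3162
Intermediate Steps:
y(S) = -4 + 5*S
(112 + (24 - 1*34))*y(7) = (112 + (24 - 1*34))*(-4 + 5*7) = (112 + (24 - 34))*(-4 + 35) = (112 - 10)*31 = 102*31 = 3162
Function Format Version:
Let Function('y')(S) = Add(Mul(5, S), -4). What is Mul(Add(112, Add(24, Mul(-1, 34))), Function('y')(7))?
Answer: 3162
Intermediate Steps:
Function('y')(S) = Add(-4, Mul(5, S))
Mul(Add(112, Add(24, Mul(-1, 34))), Function('y')(7)) = Mul(Add(112, Add(24, Mul(-1, 34))), Add(-4, Mul(5, 7))) = Mul(Add(112, Add(24, -34)), Add(-4, 35)) = Mul(Add(112, -10), 31) = Mul(102, 31) = 3162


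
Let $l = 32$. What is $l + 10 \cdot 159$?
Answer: $1622$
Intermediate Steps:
$l + 10 \cdot 159 = 32 + 10 \cdot 159 = 32 + 1590 = 1622$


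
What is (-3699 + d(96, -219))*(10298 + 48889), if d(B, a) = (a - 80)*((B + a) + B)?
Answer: 258883938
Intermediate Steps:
d(B, a) = (-80 + a)*(a + 2*B)
(-3699 + d(96, -219))*(10298 + 48889) = (-3699 + ((-219)² - 160*96 - 80*(-219) + 2*96*(-219)))*(10298 + 48889) = (-3699 + (47961 - 15360 + 17520 - 42048))*59187 = (-3699 + 8073)*59187 = 4374*59187 = 258883938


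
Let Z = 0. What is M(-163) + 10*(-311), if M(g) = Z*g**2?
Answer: -3110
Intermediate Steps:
M(g) = 0 (M(g) = 0*g**2 = 0)
M(-163) + 10*(-311) = 0 + 10*(-311) = 0 - 3110 = -3110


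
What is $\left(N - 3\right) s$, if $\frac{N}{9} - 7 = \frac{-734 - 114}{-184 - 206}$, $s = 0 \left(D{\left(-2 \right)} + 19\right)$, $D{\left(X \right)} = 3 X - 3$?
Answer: $0$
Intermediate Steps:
$D{\left(X \right)} = -3 + 3 X$
$s = 0$ ($s = 0 \left(\left(-3 + 3 \left(-2\right)\right) + 19\right) = 0 \left(\left(-3 - 6\right) + 19\right) = 0 \left(-9 + 19\right) = 0 \cdot 10 = 0$)
$N = \frac{5367}{65}$ ($N = 63 + 9 \frac{-734 - 114}{-184 - 206} = 63 + 9 \left(- \frac{848}{-390}\right) = 63 + 9 \left(\left(-848\right) \left(- \frac{1}{390}\right)\right) = 63 + 9 \cdot \frac{424}{195} = 63 + \frac{1272}{65} = \frac{5367}{65} \approx 82.569$)
$\left(N - 3\right) s = \left(\frac{5367}{65} - 3\right) 0 = \frac{5172}{65} \cdot 0 = 0$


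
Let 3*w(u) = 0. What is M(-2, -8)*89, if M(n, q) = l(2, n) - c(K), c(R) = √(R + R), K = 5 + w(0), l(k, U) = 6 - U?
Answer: 712 - 89*√10 ≈ 430.56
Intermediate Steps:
w(u) = 0 (w(u) = (⅓)*0 = 0)
K = 5 (K = 5 + 0 = 5)
c(R) = √2*√R (c(R) = √(2*R) = √2*√R)
M(n, q) = 6 - n - √10 (M(n, q) = (6 - n) - √2*√5 = (6 - n) - √10 = 6 - n - √10)
M(-2, -8)*89 = (6 - 1*(-2) - √10)*89 = (6 + 2 - √10)*89 = (8 - √10)*89 = 712 - 89*√10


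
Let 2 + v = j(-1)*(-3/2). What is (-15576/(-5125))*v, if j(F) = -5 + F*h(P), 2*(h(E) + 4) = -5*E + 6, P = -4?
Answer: 295944/5125 ≈ 57.745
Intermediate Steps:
h(E) = -1 - 5*E/2 (h(E) = -4 + (-5*E + 6)/2 = -4 + (6 - 5*E)/2 = -4 + (3 - 5*E/2) = -1 - 5*E/2)
j(F) = -5 + 9*F (j(F) = -5 + F*(-1 - 5/2*(-4)) = -5 + F*(-1 + 10) = -5 + F*9 = -5 + 9*F)
v = 19 (v = -2 + (-5 + 9*(-1))*(-3/2) = -2 + (-5 - 9)*(-3*½) = -2 - 14*(-3/2) = -2 + 21 = 19)
(-15576/(-5125))*v = -15576/(-5125)*19 = -15576*(-1/5125)*19 = (15576/5125)*19 = 295944/5125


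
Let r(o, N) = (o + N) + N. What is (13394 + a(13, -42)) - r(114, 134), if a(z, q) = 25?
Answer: 13037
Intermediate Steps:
r(o, N) = o + 2*N (r(o, N) = (N + o) + N = o + 2*N)
(13394 + a(13, -42)) - r(114, 134) = (13394 + 25) - (114 + 2*134) = 13419 - (114 + 268) = 13419 - 1*382 = 13419 - 382 = 13037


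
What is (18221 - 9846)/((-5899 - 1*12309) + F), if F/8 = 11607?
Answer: 8375/74648 ≈ 0.11219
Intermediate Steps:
F = 92856 (F = 8*11607 = 92856)
(18221 - 9846)/((-5899 - 1*12309) + F) = (18221 - 9846)/((-5899 - 1*12309) + 92856) = 8375/((-5899 - 12309) + 92856) = 8375/(-18208 + 92856) = 8375/74648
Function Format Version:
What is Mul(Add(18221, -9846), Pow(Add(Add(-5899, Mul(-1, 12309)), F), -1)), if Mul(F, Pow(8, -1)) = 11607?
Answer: Rational(8375, 74648) ≈ 0.11219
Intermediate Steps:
F = 92856 (F = Mul(8, 11607) = 92856)
Mul(Add(18221, -9846), Pow(Add(Add(-5899, Mul(-1, 12309)), F), -1)) = Mul(Add(18221, -9846), Pow(Add(Add(-5899, Mul(-1, 12309)), 92856), -1)) = Mul(8375, Pow(Add(Add(-5899, -12309), 92856), -1)) = Mul(8375, Pow(Add(-18208, 92856), -1)) = Mul(8375, Pow(74648, -1)) = Mul(8375, Rational(1, 74648)) = Rational(8375, 74648)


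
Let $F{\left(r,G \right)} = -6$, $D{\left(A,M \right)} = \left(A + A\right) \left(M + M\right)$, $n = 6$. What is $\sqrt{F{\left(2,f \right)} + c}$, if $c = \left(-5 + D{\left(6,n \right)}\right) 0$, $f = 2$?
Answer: $i \sqrt{6} \approx 2.4495 i$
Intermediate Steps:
$D{\left(A,M \right)} = 4 A M$ ($D{\left(A,M \right)} = 2 A 2 M = 4 A M$)
$c = 0$ ($c = \left(-5 + 4 \cdot 6 \cdot 6\right) 0 = \left(-5 + 144\right) 0 = 139 \cdot 0 = 0$)
$\sqrt{F{\left(2,f \right)} + c} = \sqrt{-6 + 0} = \sqrt{-6} = i \sqrt{6}$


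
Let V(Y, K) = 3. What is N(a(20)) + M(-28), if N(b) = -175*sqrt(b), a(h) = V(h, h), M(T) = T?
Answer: -28 - 175*sqrt(3) ≈ -331.11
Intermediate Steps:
a(h) = 3
N(a(20)) + M(-28) = -175*sqrt(3) - 28 = -28 - 175*sqrt(3)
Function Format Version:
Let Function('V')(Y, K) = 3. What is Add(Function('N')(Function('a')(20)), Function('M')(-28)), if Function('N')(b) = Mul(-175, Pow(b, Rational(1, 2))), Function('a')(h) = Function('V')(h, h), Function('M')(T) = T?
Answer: Add(-28, Mul(-175, Pow(3, Rational(1, 2)))) ≈ -331.11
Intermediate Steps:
Function('a')(h) = 3
Add(Function('N')(Function('a')(20)), Function('M')(-28)) = Add(Mul(-175, Pow(3, Rational(1, 2))), -28) = Add(-28, Mul(-175, Pow(3, Rational(1, 2))))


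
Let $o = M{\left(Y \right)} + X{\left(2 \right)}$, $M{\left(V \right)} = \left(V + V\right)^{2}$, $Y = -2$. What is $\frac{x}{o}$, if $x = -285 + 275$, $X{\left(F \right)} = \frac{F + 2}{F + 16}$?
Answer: $- \frac{45}{73} \approx -0.61644$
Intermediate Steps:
$M{\left(V \right)} = 4 V^{2}$ ($M{\left(V \right)} = \left(2 V\right)^{2} = 4 V^{2}$)
$X{\left(F \right)} = \frac{2 + F}{16 + F}$
$o = \frac{146}{9}$ ($o = 4 \left(-2\right)^{2} + \frac{2 + 2}{16 + 2} = 4 \cdot 4 + \frac{1}{18} \cdot 4 = 16 + \frac{1}{18} \cdot 4 = 16 + \frac{2}{9} = \frac{146}{9} \approx 16.222$)
$x = -10$
$\frac{x}{o} = - \frac{10}{\frac{146}{9}} = \left(-10\right) \frac{9}{146} = - \frac{45}{73}$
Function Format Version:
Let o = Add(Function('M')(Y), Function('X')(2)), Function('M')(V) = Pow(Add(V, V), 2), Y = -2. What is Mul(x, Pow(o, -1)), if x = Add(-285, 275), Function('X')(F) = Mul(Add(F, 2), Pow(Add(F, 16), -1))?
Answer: Rational(-45, 73) ≈ -0.61644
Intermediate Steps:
Function('M')(V) = Mul(4, Pow(V, 2)) (Function('M')(V) = Pow(Mul(2, V), 2) = Mul(4, Pow(V, 2)))
Function('X')(F) = Mul(Pow(Add(16, F), -1), Add(2, F)) (Function('X')(F) = Mul(Add(2, F), Pow(Add(16, F), -1)) = Mul(Pow(Add(16, F), -1), Add(2, F)))
o = Rational(146, 9) (o = Add(Mul(4, Pow(-2, 2)), Mul(Pow(Add(16, 2), -1), Add(2, 2))) = Add(Mul(4, 4), Mul(Pow(18, -1), 4)) = Add(16, Mul(Rational(1, 18), 4)) = Add(16, Rational(2, 9)) = Rational(146, 9) ≈ 16.222)
x = -10
Mul(x, Pow(o, -1)) = Mul(-10, Pow(Rational(146, 9), -1)) = Mul(-10, Rational(9, 146)) = Rational(-45, 73)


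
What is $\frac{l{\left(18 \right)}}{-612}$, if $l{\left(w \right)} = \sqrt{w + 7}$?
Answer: $- \frac{5}{612} \approx -0.0081699$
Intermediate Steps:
$l{\left(w \right)} = \sqrt{7 + w}$
$\frac{l{\left(18 \right)}}{-612} = \frac{\sqrt{7 + 18}}{-612} = \sqrt{25} \left(- \frac{1}{612}\right) = 5 \left(- \frac{1}{612}\right) = - \frac{5}{612}$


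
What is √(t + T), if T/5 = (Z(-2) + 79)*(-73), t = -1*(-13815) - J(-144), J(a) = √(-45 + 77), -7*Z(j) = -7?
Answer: √(-15385 - 4*√2) ≈ 124.06*I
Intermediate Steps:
Z(j) = 1 (Z(j) = -⅐*(-7) = 1)
J(a) = 4*√2 (J(a) = √32 = 4*√2)
t = 13815 - 4*√2 (t = -1*(-13815) - 4*√2 = 13815 - 4*√2 ≈ 13809.)
T = -29200 (T = 5*((1 + 79)*(-73)) = 5*(80*(-73)) = 5*(-5840) = -29200)
√(t + T) = √((13815 - 4*√2) - 29200) = √(-15385 - 4*√2)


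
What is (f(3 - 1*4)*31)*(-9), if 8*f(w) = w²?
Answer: -279/8 ≈ -34.875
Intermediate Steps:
f(w) = w²/8
(f(3 - 1*4)*31)*(-9) = (((3 - 1*4)²/8)*31)*(-9) = (((3 - 4)²/8)*31)*(-9) = (((⅛)*(-1)²)*31)*(-9) = (((⅛)*1)*31)*(-9) = ((⅛)*31)*(-9) = (31/8)*(-9) = -279/8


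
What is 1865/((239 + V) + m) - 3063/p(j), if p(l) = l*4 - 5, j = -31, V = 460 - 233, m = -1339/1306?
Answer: 724744067/26112051 ≈ 27.755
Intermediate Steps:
m = -1339/1306 (m = -1339*1/1306 = -1339/1306 ≈ -1.0253)
V = 227
p(l) = -5 + 4*l (p(l) = 4*l - 5 = -5 + 4*l)
1865/((239 + V) + m) - 3063/p(j) = 1865/((239 + 227) - 1339/1306) - 3063/(-5 + 4*(-31)) = 1865/(466 - 1339/1306) - 3063/(-5 - 124) = 1865/(607257/1306) - 3063/(-129) = 1865*(1306/607257) - 3063*(-1/129) = 2435690/607257 + 1021/43 = 724744067/26112051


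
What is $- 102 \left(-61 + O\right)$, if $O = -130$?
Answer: $19482$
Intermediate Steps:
$- 102 \left(-61 + O\right) = - 102 \left(-61 - 130\right) = \left(-102\right) \left(-191\right) = 19482$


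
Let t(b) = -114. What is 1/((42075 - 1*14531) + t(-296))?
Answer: 1/27430 ≈ 3.6456e-5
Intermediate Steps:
1/((42075 - 1*14531) + t(-296)) = 1/((42075 - 1*14531) - 114) = 1/((42075 - 14531) - 114) = 1/(27544 - 114) = 1/27430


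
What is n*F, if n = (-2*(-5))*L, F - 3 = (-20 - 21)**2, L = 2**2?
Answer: 67360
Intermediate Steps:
L = 4
F = 1684 (F = 3 + (-20 - 21)**2 = 3 + (-41)**2 = 3 + 1681 = 1684)
n = 40 (n = -2*(-5)*4 = 10*4 = 40)
n*F = 40*1684 = 67360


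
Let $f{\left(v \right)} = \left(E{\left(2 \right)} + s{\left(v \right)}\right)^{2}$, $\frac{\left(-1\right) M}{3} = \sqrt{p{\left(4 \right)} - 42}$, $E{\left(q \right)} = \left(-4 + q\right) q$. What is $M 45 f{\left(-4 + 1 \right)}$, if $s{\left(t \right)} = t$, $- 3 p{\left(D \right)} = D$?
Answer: $- 2205 i \sqrt{390} \approx - 43545.0 i$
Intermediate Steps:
$p{\left(D \right)} = - \frac{D}{3}$
$E{\left(q \right)} = q \left(-4 + q\right)$
$M = - i \sqrt{390}$ ($M = - 3 \sqrt{\left(- \frac{1}{3}\right) 4 - 42} = - 3 \sqrt{- \frac{4}{3} - 42} = - 3 \sqrt{- \frac{130}{3}} = - 3 \frac{i \sqrt{390}}{3} = - i \sqrt{390} \approx - 19.748 i$)
$f{\left(v \right)} = \left(-4 + v\right)^{2}$ ($f{\left(v \right)} = \left(2 \left(-4 + 2\right) + v\right)^{2} = \left(2 \left(-2\right) + v\right)^{2} = \left(-4 + v\right)^{2}$)
$M 45 f{\left(-4 + 1 \right)} = - i \sqrt{390} \cdot 45 \left(-4 + \left(-4 + 1\right)\right)^{2} = - 45 i \sqrt{390} \left(-4 - 3\right)^{2} = - 45 i \sqrt{390} \left(-7\right)^{2} = - 45 i \sqrt{390} \cdot 49 = - 2205 i \sqrt{390}$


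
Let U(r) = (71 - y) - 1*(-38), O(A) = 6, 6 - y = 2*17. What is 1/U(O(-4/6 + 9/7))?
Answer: 1/137 ≈ 0.0072993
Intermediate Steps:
y = -28 (y = 6 - 2*17 = 6 - 1*34 = 6 - 34 = -28)
U(r) = 137 (U(r) = (71 - 1*(-28)) - 1*(-38) = (71 + 28) + 38 = 99 + 38 = 137)
1/U(O(-4/6 + 9/7)) = 1/137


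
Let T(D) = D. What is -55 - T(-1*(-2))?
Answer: -57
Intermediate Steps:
-55 - T(-1*(-2)) = -55 - (-1)*(-2) = -55 - 1*2 = -55 - 2 = -57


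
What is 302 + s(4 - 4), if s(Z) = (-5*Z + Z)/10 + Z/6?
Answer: 302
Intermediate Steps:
s(Z) = -7*Z/30 (s(Z) = -4*Z*(1/10) + Z*(1/6) = -2*Z/5 + Z/6 = -7*Z/30)
302 + s(4 - 4) = 302 - 7*(4 - 4)/30 = 302 - 7/30*0 = 302 + 0 = 302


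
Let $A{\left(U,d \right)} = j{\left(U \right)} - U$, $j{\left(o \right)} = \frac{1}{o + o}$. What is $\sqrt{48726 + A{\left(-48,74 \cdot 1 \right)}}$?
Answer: $\frac{\sqrt{28093818}}{24} \approx 220.85$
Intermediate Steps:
$j{\left(o \right)} = \frac{1}{2 o}$
$A{\left(U,d \right)} = \frac{1}{2 U} - U$
$\sqrt{48726 + A{\left(-48,74 \cdot 1 \right)}} = \sqrt{48726 + \left(\frac{1}{2 \left(-48\right)} - -48\right)} = \sqrt{48726 + \left(\frac{1}{2} \left(- \frac{1}{48}\right) + 48\right)} = \sqrt{48726 + \left(- \frac{1}{96} + 48\right)} = \sqrt{48726 + \frac{4607}{96}} = \sqrt{\frac{4682303}{96}} = \frac{\sqrt{28093818}}{24}$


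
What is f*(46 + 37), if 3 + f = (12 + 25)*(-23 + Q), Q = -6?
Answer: -89308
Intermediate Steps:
f = -1076 (f = -3 + (12 + 25)*(-23 - 6) = -3 + 37*(-29) = -3 - 1073 = -1076)
f*(46 + 37) = -1076*(46 + 37) = -1076*83 = -89308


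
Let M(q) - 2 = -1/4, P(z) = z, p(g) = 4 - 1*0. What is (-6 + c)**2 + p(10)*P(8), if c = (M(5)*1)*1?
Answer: 801/16 ≈ 50.063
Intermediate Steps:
p(g) = 4 (p(g) = 4 + 0 = 4)
M(q) = 7/4 (M(q) = 2 - 1/4 = 7/4)
c = 7/4 (c = ((7/4)*1)*1 = (7/4)*1 = 7/4 ≈ 1.7500)
(-6 + c)**2 + p(10)*P(8) = (-6 + 7/4)**2 + 4*8 = (-17/4)**2 + 32 = 289/16 + 32 = 801/16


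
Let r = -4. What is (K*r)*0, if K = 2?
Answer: 0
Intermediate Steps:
(K*r)*0 = (2*(-4))*0 = -8*0 = 0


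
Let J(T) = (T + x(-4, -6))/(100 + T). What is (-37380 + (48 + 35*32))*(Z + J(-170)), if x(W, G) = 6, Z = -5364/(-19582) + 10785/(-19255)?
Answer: -98284560330044/1319679935 ≈ -74476.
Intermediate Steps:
Z = -10790805/37705141 (Z = -5364*(-1/19582) + 10785*(-1/19255) = 2682/9791 - 2157/3851 = -10790805/37705141 ≈ -0.28619)
J(T) = (6 + T)/(100 + T) (J(T) = (T + 6)/(100 + T) = (6 + T)/(100 + T))
(-37380 + (48 + 35*32))*(Z + J(-170)) = (-37380 + (48 + 35*32))*(-10790805/37705141 + (6 - 170)/(100 - 170)) = (-37380 + (48 + 1120))*(-10790805/37705141 - 164/(-70)) = (-37380 + 1168)*(-10790805/37705141 - 1/70*(-164)) = -36212*(-10790805/37705141 + 82/35) = -36212*2714143387/1319679935 = -98284560330044/1319679935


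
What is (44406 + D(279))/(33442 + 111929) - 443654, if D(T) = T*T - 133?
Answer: -64494303520/145371 ≈ -4.4365e+5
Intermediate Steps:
D(T) = -133 + T**2 (D(T) = T**2 - 133 = -133 + T**2)
(44406 + D(279))/(33442 + 111929) - 443654 = (44406 + (-133 + 279**2))/(33442 + 111929) - 443654 = (44406 + (-133 + 77841))/145371 - 443654 = (44406 + 77708)*(1/145371) - 443654 = 122114*(1/145371) - 443654 = 122114/145371 - 443654 = -64494303520/145371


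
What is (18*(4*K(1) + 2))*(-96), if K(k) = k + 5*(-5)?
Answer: 162432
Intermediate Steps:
K(k) = -25 + k (K(k) = k - 25 = -25 + k)
(18*(4*K(1) + 2))*(-96) = (18*(4*(-25 + 1) + 2))*(-96) = (18*(4*(-24) + 2))*(-96) = (18*(-96 + 2))*(-96) = (18*(-94))*(-96) = -1692*(-96) = 162432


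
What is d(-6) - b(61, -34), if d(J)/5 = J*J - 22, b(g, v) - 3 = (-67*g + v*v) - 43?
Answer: 3041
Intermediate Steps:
b(g, v) = -40 + v² - 67*g (b(g, v) = 3 + ((-67*g + v*v) - 43) = 3 + ((-67*g + v²) - 43) = 3 + ((v² - 67*g) - 43) = 3 + (-43 + v² - 67*g) = -40 + v² - 67*g)
d(J) = -110 + 5*J² (d(J) = 5*(J*J - 22) = 5*(J² - 22) = 5*(-22 + J²) = -110 + 5*J²)
d(-6) - b(61, -34) = (-110 + 5*(-6)²) - (-40 + (-34)² - 67*61) = (-110 + 5*36) - (-40 + 1156 - 4087) = (-110 + 180) - 1*(-2971) = 70 + 2971 = 3041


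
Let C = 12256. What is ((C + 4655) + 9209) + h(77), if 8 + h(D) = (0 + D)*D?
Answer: 32041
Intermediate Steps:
h(D) = -8 + D**2 (h(D) = -8 + (0 + D)*D = -8 + D*D = -8 + D**2)
((C + 4655) + 9209) + h(77) = ((12256 + 4655) + 9209) + (-8 + 77**2) = (16911 + 9209) + (-8 + 5929) = 26120 + 5921 = 32041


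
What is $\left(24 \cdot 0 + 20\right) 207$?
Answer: $4140$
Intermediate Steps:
$\left(24 \cdot 0 + 20\right) 207 = \left(0 + 20\right) 207 = 20 \cdot 207 = 4140$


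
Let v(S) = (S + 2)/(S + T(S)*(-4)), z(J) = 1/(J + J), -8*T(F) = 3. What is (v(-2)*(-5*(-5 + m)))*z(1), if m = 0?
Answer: 0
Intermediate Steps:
T(F) = -3/8 (T(F) = -⅛*3 = -3/8)
z(J) = 1/(2*J)
v(S) = (2 + S)/(3/2 + S) (v(S) = (S + 2)/(S - 3/8*(-4)) = (2 + S)/(S + 3/2) = (2 + S)/(3/2 + S))
(v(-2)*(-5*(-5 + m)))*z(1) = ((2*(2 - 2)/(3 + 2*(-2)))*(-5*(-5 + 0)))*((½)/1) = ((2*0/(3 - 4))*(-5*(-5)))*((½)*1) = ((2*0/(-1))*25)*(½) = ((2*(-1)*0)*25)*(½) = (0*25)*(½) = 0*(½) = 0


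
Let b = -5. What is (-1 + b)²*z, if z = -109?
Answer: -3924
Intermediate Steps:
(-1 + b)²*z = (-1 - 5)²*(-109) = (-6)²*(-109) = 36*(-109) = -3924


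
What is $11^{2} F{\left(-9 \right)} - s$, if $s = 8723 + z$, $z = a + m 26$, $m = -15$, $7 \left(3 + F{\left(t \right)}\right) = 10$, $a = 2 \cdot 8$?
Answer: $- \frac{59774}{7} \approx -8539.1$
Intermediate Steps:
$a = 16$
$F{\left(t \right)} = - \frac{11}{7}$ ($F{\left(t \right)} = -3 + \frac{1}{7} \cdot 10 = -3 + \frac{10}{7} = - \frac{11}{7}$)
$z = -374$ ($z = 16 - 390 = -374$)
$s = 8349$ ($s = 8723 - 374 = 8349$)
$11^{2} F{\left(-9 \right)} - s = 11^{2} \left(- \frac{11}{7}\right) - 8349 = 121 \left(- \frac{11}{7}\right) - 8349 = - \frac{1331}{7} - 8349 = - \frac{59774}{7}$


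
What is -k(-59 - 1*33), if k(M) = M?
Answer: 92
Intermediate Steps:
-k(-59 - 1*33) = -(-59 - 1*33) = -(-59 - 33) = -1*(-92) = 92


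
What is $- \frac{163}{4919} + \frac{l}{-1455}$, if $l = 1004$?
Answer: $- \frac{5175841}{7157145} \approx -0.72317$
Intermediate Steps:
$- \frac{163}{4919} + \frac{l}{-1455} = - \frac{163}{4919} + \frac{1004}{-1455} = \left(-163\right) \frac{1}{4919} + 1004 \left(- \frac{1}{1455}\right) = - \frac{163}{4919} - \frac{1004}{1455} = - \frac{5175841}{7157145}$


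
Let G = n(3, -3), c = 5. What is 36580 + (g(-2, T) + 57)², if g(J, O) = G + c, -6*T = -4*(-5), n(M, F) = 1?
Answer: 40549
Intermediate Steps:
G = 1
T = -10/3 (T = -(-2)*(-5)/3 = -⅙*20 = -10/3 ≈ -3.3333)
g(J, O) = 6 (g(J, O) = 1 + 5 = 6)
36580 + (g(-2, T) + 57)² = 36580 + (6 + 57)² = 36580 + 63² = 36580 + 3969 = 40549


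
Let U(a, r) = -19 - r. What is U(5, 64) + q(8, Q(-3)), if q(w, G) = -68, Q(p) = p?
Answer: -151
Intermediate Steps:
U(5, 64) + q(8, Q(-3)) = (-19 - 1*64) - 68 = (-19 - 64) - 68 = -83 - 68 = -151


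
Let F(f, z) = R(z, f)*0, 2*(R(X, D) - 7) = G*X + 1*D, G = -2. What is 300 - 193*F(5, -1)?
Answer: 300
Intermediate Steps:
R(X, D) = 7 + D/2 - X (R(X, D) = 7 + (-2*X + 1*D)/2 = 7 + (-2*X + D)/2 = 7 + (D - 2*X)/2 = 7 + (D/2 - X) = 7 + D/2 - X)
F(f, z) = 0 (F(f, z) = (7 + f/2 - z)*0 = 0)
300 - 193*F(5, -1) = 300 - 193*0 = 300 + 0 = 300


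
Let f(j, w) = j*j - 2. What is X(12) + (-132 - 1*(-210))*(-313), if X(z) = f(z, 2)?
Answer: -24272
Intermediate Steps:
f(j, w) = -2 + j² (f(j, w) = j² - 2 = -2 + j²)
X(z) = -2 + z²
X(12) + (-132 - 1*(-210))*(-313) = (-2 + 12²) + (-132 - 1*(-210))*(-313) = (-2 + 144) + (-132 + 210)*(-313) = 142 + 78*(-313) = 142 - 24414 = -24272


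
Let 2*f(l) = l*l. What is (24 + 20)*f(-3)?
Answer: 198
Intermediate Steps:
f(l) = l²/2 (f(l) = (l*l)/2 = l²/2)
(24 + 20)*f(-3) = (24 + 20)*((½)*(-3)²) = 44*((½)*9) = 44*(9/2) = 198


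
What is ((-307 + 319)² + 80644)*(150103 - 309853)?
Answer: -12905883000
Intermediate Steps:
((-307 + 319)² + 80644)*(150103 - 309853) = (12² + 80644)*(-159750) = (144 + 80644)*(-159750) = 80788*(-159750) = -12905883000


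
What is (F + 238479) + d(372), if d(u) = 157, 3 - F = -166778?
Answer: 405417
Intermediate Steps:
F = 166781 (F = 3 - 1*(-166778) = 3 + 166778 = 166781)
(F + 238479) + d(372) = (166781 + 238479) + 157 = 405260 + 157 = 405417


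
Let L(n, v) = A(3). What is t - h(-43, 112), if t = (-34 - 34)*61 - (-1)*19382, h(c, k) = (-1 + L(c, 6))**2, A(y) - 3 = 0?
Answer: 15230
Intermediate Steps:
A(y) = 3 (A(y) = 3 + 0 = 3)
L(n, v) = 3
h(c, k) = 4 (h(c, k) = (-1 + 3)**2 = 2**2 = 4)
t = 15234 (t = -68*61 - 1*(-19382) = -4148 + 19382 = 15234)
t - h(-43, 112) = 15234 - 1*4 = 15234 - 4 = 15230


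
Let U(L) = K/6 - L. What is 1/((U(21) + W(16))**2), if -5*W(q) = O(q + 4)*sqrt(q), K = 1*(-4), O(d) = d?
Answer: 9/12769 ≈ 0.00070483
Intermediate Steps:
K = -4
W(q) = -sqrt(q)*(4 + q)/5 (W(q) = -(q + 4)*sqrt(q)/5 = -(4 + q)*sqrt(q)/5 = -sqrt(q)*(4 + q)/5)
U(L) = -2/3 - L (U(L) = -4/6 - L = -4*1/6 - L = -2/3 - L)
1/((U(21) + W(16))**2) = 1/(((-2/3 - 1*21) + sqrt(16)*(-4 - 1*16)/5)**2) = 1/(((-2/3 - 21) + (1/5)*4*(-4 - 16))**2) = 1/((-65/3 + (1/5)*4*(-20))**2) = 1/((-65/3 - 16)**2) = 1/((-113/3)**2) = 1/(12769/9) = 9/12769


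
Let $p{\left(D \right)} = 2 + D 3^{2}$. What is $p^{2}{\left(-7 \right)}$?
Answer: $3721$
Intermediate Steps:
$p{\left(D \right)} = 2 + 9 D$ ($p{\left(D \right)} = 2 + D 9 = 2 + 9 D$)
$p^{2}{\left(-7 \right)} = \left(2 + 9 \left(-7\right)\right)^{2} = \left(2 - 63\right)^{2} = \left(-61\right)^{2} = 3721$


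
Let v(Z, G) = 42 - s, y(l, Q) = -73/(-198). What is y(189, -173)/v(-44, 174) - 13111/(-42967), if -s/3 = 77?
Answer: 711838585/2322538218 ≈ 0.30649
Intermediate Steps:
s = -231 (s = -3*77 = -231)
y(l, Q) = 73/198 (y(l, Q) = -73*(-1/198) = 73/198)
v(Z, G) = 273 (v(Z, G) = 42 - 1*(-231) = 42 + 231 = 273)
y(189, -173)/v(-44, 174) - 13111/(-42967) = (73/198)/273 - 13111/(-42967) = (73/198)*(1/273) - 13111*(-1/42967) = 73/54054 + 13111/42967 = 711838585/2322538218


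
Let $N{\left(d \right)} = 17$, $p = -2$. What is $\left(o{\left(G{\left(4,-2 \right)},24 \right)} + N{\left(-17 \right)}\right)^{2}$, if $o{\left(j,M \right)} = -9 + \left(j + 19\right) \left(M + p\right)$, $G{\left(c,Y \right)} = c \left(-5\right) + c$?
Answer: $5476$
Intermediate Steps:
$G{\left(c,Y \right)} = - 4 c$ ($G{\left(c,Y \right)} = - 5 c + c = - 4 c$)
$o{\left(j,M \right)} = -9 + \left(-2 + M\right) \left(19 + j\right)$ ($o{\left(j,M \right)} = -9 + \left(j + 19\right) \left(M - 2\right) = -9 + \left(19 + j\right) \left(-2 + M\right) = -9 + \left(-2 + M\right) \left(19 + j\right)$)
$\left(o{\left(G{\left(4,-2 \right)},24 \right)} + N{\left(-17 \right)}\right)^{2} = \left(\left(-47 - 2 \left(\left(-4\right) 4\right) + 19 \cdot 24 + 24 \left(\left(-4\right) 4\right)\right) + 17\right)^{2} = \left(\left(-47 - -32 + 456 + 24 \left(-16\right)\right) + 17\right)^{2} = \left(\left(-47 + 32 + 456 - 384\right) + 17\right)^{2} = \left(57 + 17\right)^{2} = 74^{2} = 5476$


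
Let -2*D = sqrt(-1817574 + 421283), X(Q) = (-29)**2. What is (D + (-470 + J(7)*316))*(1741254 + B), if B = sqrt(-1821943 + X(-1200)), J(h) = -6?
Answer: -(4732 + I*sqrt(1396291))*(1741254 + I*sqrt(1821102))/2 ≈ -4.119e+9 - 1.032e+9*I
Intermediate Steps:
X(Q) = 841
D = -I*sqrt(1396291)/2 (D = -sqrt(-1817574 + 421283)/2 = -I*sqrt(1396291)/2 ≈ -590.82*I)
B = I*sqrt(1821102) (B = sqrt(-1821943 + 841) = sqrt(-1821102) = I*sqrt(1821102) ≈ 1349.5*I)
(D + (-470 + J(7)*316))*(1741254 + B) = (-I*sqrt(1396291)/2 + (-470 - 6*316))*(1741254 + I*sqrt(1821102)) = (-I*sqrt(1396291)/2 + (-470 - 1896))*(1741254 + I*sqrt(1821102)) = (-I*sqrt(1396291)/2 - 2366)*(1741254 + I*sqrt(1821102)) = (-2366 - I*sqrt(1396291)/2)*(1741254 + I*sqrt(1821102))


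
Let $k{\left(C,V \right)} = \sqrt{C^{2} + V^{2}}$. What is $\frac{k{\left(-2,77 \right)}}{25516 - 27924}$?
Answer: $- \frac{\sqrt{5933}}{2408} \approx -0.031988$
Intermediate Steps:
$\frac{k{\left(-2,77 \right)}}{25516 - 27924} = \frac{\sqrt{\left(-2\right)^{2} + 77^{2}}}{25516 - 27924} = \frac{\sqrt{4 + 5929}}{25516 - 27924} = \frac{\sqrt{5933}}{-2408} = \sqrt{5933} \left(- \frac{1}{2408}\right) = - \frac{\sqrt{5933}}{2408}$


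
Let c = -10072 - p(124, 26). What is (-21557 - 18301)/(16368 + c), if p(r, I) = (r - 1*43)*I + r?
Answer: -19929/2033 ≈ -9.8027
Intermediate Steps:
p(r, I) = r + I*(-43 + r) (p(r, I) = (r - 43)*I + r = (-43 + r)*I + r = I*(-43 + r) + r = r + I*(-43 + r))
c = -12302 (c = -10072 - (124 - 43*26 + 26*124) = -10072 - (124 - 1118 + 3224) = -10072 - 1*2230 = -10072 - 2230 = -12302)
(-21557 - 18301)/(16368 + c) = (-21557 - 18301)/(16368 - 12302) = -39858/4066 = -39858*1/4066 = -19929/2033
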